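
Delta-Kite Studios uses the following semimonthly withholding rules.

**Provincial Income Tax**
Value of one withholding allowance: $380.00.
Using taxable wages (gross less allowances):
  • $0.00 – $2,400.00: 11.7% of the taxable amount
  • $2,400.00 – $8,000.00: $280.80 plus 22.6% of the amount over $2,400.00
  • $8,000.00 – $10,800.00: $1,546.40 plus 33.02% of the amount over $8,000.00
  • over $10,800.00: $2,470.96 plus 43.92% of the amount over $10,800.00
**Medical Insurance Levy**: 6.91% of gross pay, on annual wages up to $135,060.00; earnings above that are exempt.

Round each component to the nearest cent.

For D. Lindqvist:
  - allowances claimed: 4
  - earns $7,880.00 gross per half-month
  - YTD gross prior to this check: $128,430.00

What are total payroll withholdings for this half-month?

$1,633.89

Provincial Income Tax: taxable = $7,880.00 − 4×$380.00 = $6,360.00
  $280.80 + 22.6% × ($6,360.00 − $2,400.00) = $280.80 + 22.6% × $3,960.00 = $1,175.76
Medical Insurance Levy: cap $135,060.00 − YTD $128,430.00 = $6,630.00 subject; 6.91% × $6,630.00 = $458.13
Total: $1,175.76 + $458.13 = $1,633.89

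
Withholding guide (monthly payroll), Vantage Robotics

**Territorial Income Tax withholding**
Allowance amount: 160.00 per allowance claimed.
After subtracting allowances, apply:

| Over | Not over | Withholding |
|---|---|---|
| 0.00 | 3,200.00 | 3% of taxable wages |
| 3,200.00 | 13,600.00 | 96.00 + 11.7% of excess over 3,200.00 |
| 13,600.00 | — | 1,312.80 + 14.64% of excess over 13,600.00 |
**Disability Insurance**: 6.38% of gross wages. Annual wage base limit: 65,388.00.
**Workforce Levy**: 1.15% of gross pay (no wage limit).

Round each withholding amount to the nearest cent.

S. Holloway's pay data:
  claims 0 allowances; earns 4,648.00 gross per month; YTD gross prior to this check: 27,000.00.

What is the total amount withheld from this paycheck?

Territorial Income Tax: taxable = 4,648.00
  96.00 + 11.7% × (4,648.00 − 3,200.00) = 96.00 + 11.7% × 1,448.00 = 265.42
Disability Insurance: 6.38% × 4,648.00 = 296.54
Workforce Levy: 1.15% × 4,648.00 = 53.45
Total: 265.42 + 296.54 + 53.45 = 615.41

615.41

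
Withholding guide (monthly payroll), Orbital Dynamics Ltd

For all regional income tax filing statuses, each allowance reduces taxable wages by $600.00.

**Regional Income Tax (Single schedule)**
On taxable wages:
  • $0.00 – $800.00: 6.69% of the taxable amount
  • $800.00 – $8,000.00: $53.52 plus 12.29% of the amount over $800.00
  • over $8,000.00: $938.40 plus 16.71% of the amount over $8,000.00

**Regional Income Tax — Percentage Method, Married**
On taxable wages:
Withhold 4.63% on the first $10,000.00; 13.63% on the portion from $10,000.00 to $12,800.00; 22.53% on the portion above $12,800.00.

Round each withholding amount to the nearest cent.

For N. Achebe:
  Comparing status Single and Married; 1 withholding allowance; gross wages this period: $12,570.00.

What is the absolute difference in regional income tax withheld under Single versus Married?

Regional Income Tax (Single): taxable = $12,570.00 − 1×$600.00 = $11,970.00
  $938.40 + 16.71% × ($11,970.00 − $8,000.00) = $938.40 + 16.71% × $3,970.00 = $1,601.79
Regional Income Tax (Married): taxable = $12,570.00 − 1×$600.00 = $11,970.00
  $463.00 + 13.63% × ($11,970.00 − $10,000.00) = $463.00 + 13.63% × $1,970.00 = $731.51
Difference: |$1,601.79 − $731.51| = $870.28 (higher under Single)

$870.28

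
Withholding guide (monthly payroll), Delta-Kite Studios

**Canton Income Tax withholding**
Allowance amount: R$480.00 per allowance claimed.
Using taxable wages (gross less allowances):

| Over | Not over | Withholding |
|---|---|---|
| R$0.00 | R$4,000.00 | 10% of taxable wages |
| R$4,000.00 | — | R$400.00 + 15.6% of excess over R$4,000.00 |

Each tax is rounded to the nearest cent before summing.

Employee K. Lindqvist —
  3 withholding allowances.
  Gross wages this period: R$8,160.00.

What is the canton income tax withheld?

Canton Income Tax: taxable = R$8,160.00 − 3×R$480.00 = R$6,720.00
  R$400.00 + 15.6% × (R$6,720.00 − R$4,000.00) = R$400.00 + 15.6% × R$2,720.00 = R$824.32

R$824.32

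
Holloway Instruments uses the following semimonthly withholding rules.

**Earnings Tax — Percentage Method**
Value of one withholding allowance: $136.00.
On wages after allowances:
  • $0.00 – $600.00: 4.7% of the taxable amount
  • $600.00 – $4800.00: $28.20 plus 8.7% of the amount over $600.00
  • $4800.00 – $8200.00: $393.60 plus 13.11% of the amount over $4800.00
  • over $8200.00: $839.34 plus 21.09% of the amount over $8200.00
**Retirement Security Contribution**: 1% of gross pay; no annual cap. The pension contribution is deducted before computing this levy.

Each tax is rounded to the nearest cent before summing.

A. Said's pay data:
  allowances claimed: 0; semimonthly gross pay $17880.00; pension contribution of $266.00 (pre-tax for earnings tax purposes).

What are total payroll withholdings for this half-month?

$3000.89

Earnings Tax: taxable = $17880.00 − $266.00 = $17614.00
  $839.34 + 21.09% × ($17614.00 − $8200.00) = $839.34 + 21.09% × $9414.00 = $2824.75
Retirement Security Contribution: 1% × $17614.00 = $176.14
Total: $2824.75 + $176.14 = $3000.89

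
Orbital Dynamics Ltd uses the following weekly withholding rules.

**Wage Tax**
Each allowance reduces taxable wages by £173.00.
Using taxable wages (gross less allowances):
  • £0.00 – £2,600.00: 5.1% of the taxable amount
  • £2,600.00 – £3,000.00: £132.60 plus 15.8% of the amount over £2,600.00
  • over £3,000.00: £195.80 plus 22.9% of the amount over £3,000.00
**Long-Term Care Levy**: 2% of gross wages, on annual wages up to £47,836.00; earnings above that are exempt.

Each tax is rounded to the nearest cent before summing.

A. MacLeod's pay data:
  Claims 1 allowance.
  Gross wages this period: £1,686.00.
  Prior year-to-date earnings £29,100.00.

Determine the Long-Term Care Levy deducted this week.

Long-Term Care Levy: 2% × £1,686.00 = £33.72

£33.72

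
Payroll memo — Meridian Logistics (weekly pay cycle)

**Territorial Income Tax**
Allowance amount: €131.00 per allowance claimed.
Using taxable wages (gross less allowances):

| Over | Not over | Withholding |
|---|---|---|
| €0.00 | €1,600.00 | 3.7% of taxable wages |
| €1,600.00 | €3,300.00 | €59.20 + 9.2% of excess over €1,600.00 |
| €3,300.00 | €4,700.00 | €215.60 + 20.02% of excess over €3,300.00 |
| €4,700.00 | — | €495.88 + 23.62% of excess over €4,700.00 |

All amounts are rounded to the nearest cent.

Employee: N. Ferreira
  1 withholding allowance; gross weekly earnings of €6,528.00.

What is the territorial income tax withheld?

€896.71

Territorial Income Tax: taxable = €6,528.00 − 1×€131.00 = €6,397.00
  €495.88 + 23.62% × (€6,397.00 − €4,700.00) = €495.88 + 23.62% × €1,697.00 = €896.71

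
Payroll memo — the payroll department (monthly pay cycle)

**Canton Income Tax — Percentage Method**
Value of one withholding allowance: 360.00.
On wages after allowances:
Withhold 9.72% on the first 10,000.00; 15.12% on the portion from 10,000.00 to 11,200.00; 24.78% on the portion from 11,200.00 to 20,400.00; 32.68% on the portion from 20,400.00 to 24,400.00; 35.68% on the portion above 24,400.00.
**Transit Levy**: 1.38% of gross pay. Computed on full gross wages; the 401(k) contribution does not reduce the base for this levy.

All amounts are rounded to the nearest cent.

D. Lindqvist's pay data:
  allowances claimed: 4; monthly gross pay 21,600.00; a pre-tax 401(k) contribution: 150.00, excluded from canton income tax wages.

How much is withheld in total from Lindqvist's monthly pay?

3,634.64

Canton Income Tax: taxable = 21,600.00 − 150.00 − 4×360.00 = 20,010.00
  1,153.44 + 24.78% × (20,010.00 − 11,200.00) = 1,153.44 + 24.78% × 8,810.00 = 3,336.56
Transit Levy: 1.38% × 21,600.00 = 298.08
Total: 3,336.56 + 298.08 = 3,634.64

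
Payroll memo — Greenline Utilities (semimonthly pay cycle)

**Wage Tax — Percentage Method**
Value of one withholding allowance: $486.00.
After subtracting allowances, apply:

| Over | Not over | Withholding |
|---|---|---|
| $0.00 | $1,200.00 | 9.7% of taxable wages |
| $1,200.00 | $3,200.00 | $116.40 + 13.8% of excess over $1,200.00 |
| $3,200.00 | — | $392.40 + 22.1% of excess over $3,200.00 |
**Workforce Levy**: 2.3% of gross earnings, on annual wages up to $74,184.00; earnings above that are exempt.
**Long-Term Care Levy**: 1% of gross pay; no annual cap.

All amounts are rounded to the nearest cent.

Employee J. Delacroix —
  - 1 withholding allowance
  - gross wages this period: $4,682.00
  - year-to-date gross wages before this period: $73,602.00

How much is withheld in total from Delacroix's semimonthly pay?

Wage Tax: taxable = $4,682.00 − 1×$486.00 = $4,196.00
  $392.40 + 22.1% × ($4,196.00 − $3,200.00) = $392.40 + 22.1% × $996.00 = $612.52
Workforce Levy: cap $74,184.00 − YTD $73,602.00 = $582.00 subject; 2.3% × $582.00 = $13.39
Long-Term Care Levy: 1% × $4,682.00 = $46.82
Total: $612.52 + $13.39 + $46.82 = $672.73

$672.73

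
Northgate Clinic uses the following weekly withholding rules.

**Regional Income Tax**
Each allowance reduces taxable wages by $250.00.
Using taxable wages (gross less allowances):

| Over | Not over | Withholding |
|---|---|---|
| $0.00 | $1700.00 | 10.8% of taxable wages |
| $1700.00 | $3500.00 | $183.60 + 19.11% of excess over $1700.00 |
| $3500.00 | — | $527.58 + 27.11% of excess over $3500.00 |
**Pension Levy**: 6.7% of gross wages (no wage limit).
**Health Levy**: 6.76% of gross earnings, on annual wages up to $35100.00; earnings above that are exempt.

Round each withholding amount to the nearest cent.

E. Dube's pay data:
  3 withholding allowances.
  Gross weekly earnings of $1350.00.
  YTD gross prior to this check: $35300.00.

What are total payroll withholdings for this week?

Regional Income Tax: taxable = $1350.00 − 3×$250.00 = $600.00
  10.8% × $600.00 = $64.80
Pension Levy: 6.7% × $1350.00 = $90.45
Health Levy: YTD $35300.00 ≥ cap $35100.00 → $0.00
Total: $64.80 + $90.45 + $0.00 = $155.25

$155.25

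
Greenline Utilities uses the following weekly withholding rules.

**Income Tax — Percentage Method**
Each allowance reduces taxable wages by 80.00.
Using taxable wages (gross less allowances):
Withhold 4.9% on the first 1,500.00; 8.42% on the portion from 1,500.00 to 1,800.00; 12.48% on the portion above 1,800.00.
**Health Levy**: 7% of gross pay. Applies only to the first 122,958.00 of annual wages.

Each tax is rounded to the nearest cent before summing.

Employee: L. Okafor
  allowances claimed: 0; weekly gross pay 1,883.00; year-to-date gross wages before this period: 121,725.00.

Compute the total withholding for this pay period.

195.43

Income Tax: taxable = 1,883.00
  98.76 + 12.48% × (1,883.00 − 1,800.00) = 98.76 + 12.48% × 83.00 = 109.12
Health Levy: cap 122,958.00 − YTD 121,725.00 = 1,233.00 subject; 7% × 1,233.00 = 86.31
Total: 109.12 + 86.31 = 195.43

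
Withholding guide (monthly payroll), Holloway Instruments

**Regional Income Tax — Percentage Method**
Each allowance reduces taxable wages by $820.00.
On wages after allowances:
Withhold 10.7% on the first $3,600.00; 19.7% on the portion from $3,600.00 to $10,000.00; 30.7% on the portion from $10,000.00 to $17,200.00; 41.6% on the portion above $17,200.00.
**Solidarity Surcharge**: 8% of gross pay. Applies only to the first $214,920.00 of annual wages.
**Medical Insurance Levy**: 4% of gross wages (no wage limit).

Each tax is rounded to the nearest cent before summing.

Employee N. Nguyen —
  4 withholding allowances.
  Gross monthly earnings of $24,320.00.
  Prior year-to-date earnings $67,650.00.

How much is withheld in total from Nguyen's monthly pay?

$8,372.24

Regional Income Tax: taxable = $24,320.00 − 4×$820.00 = $21,040.00
  $3,856.40 + 41.6% × ($21,040.00 − $17,200.00) = $3,856.40 + 41.6% × $3,840.00 = $5,453.84
Solidarity Surcharge: 8% × $24,320.00 = $1,945.60
Medical Insurance Levy: 4% × $24,320.00 = $972.80
Total: $5,453.84 + $1,945.60 + $972.80 = $8,372.24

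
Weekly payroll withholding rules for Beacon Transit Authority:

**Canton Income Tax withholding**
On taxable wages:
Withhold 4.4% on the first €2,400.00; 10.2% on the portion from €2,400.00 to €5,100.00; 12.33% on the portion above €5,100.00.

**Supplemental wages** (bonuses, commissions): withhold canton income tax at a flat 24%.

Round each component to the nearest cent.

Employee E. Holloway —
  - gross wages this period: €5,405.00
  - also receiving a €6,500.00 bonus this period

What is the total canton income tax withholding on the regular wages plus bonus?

Canton Income Tax: taxable = €5,405.00
  €381.00 + 12.33% × (€5,405.00 − €5,100.00) = €381.00 + 12.33% × €305.00 = €418.61
Supplemental (24% flat on bonus): 24% × €6,500.00 = €1,560.00
Total canton income tax: €418.61 + €1,560.00 = €1,978.61

€1,978.61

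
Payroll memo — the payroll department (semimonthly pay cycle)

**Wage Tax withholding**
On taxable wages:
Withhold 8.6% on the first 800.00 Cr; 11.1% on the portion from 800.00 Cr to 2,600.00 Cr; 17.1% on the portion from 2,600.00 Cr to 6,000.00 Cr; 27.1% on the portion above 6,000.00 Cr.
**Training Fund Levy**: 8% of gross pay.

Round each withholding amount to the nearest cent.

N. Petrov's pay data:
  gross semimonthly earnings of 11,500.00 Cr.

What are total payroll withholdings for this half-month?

Wage Tax: taxable = 11,500.00 Cr
  850.00 Cr + 27.1% × (11,500.00 Cr − 6,000.00 Cr) = 850.00 Cr + 27.1% × 5,500.00 Cr = 2,340.50 Cr
Training Fund Levy: 8% × 11,500.00 Cr = 920.00 Cr
Total: 2,340.50 Cr + 920.00 Cr = 3,260.50 Cr

3,260.50 Cr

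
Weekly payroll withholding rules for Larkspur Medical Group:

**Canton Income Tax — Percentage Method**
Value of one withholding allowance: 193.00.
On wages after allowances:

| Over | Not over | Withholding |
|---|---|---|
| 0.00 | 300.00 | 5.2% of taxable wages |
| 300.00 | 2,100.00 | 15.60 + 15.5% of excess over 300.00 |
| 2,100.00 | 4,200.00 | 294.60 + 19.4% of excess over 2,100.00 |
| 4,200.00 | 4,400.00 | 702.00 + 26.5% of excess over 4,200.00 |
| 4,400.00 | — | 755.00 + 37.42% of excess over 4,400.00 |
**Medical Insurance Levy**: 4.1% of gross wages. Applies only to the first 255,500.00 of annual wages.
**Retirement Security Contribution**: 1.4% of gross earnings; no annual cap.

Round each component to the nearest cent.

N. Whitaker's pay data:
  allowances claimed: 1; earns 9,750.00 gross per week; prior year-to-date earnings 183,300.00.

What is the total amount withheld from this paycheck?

Canton Income Tax: taxable = 9,750.00 − 1×193.00 = 9,557.00
  755.00 + 37.42% × (9,557.00 − 4,400.00) = 755.00 + 37.42% × 5,157.00 = 2,684.75
Medical Insurance Levy: 4.1% × 9,750.00 = 399.75
Retirement Security Contribution: 1.4% × 9,750.00 = 136.50
Total: 2,684.75 + 399.75 + 136.50 = 3,221.00

3,221.00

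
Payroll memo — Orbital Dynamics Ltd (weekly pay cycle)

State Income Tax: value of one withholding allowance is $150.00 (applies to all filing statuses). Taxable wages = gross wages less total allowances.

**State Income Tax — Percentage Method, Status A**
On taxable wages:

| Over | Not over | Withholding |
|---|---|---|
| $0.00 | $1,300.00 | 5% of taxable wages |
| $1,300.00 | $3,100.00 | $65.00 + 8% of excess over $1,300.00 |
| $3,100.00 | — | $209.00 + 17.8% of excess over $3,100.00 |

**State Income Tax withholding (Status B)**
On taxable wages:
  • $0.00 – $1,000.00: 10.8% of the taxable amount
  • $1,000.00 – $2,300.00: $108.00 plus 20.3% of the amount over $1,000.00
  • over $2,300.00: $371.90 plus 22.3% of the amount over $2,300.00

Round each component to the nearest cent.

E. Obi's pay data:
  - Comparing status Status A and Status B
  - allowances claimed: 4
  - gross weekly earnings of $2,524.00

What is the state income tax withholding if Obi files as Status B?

$295.57

State Income Tax (Status B): taxable = $2,524.00 − 4×$150.00 = $1,924.00
  $108.00 + 20.3% × ($1,924.00 − $1,000.00) = $108.00 + 20.3% × $924.00 = $295.57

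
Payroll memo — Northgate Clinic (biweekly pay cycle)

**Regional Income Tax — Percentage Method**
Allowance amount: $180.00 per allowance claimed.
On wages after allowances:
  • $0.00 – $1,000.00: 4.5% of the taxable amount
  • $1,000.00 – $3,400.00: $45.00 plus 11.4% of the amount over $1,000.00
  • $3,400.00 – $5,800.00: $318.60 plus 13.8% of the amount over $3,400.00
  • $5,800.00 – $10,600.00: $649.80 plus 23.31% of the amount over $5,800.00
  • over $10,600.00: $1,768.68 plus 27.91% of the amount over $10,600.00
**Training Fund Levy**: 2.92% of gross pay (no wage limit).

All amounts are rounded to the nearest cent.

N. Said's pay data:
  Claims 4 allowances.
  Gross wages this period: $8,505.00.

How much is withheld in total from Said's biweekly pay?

Regional Income Tax: taxable = $8,505.00 − 4×$180.00 = $7,785.00
  $649.80 + 23.31% × ($7,785.00 − $5,800.00) = $649.80 + 23.31% × $1,985.00 = $1,112.50
Training Fund Levy: 2.92% × $8,505.00 = $248.35
Total: $1,112.50 + $248.35 = $1,360.85

$1,360.85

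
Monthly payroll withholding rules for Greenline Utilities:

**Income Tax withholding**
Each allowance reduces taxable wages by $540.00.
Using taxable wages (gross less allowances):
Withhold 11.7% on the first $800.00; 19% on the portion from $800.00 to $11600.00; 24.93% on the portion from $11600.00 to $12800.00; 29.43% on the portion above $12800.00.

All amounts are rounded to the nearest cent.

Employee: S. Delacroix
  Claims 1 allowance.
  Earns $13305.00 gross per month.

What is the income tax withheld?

Income Tax: taxable = $13305.00 − 1×$540.00 = $12765.00
  $2145.60 + 24.93% × ($12765.00 − $11600.00) = $2145.60 + 24.93% × $1165.00 = $2436.03

$2436.03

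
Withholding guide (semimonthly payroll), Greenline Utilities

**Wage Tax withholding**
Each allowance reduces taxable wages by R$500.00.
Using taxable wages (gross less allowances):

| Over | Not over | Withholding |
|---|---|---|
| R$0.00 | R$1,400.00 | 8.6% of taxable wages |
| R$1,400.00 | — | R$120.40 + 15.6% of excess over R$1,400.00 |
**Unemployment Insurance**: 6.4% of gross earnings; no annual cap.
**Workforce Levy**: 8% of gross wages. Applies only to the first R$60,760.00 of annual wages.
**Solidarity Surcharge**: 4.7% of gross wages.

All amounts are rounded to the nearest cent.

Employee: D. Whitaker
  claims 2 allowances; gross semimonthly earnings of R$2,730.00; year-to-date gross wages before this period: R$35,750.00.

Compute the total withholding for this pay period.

Wage Tax: taxable = R$2,730.00 − 2×R$500.00 = R$1,730.00
  R$120.40 + 15.6% × (R$1,730.00 − R$1,400.00) = R$120.40 + 15.6% × R$330.00 = R$171.88
Unemployment Insurance: 6.4% × R$2,730.00 = R$174.72
Workforce Levy: 8% × R$2,730.00 = R$218.40
Solidarity Surcharge: 4.7% × R$2,730.00 = R$128.31
Total: R$171.88 + R$174.72 + R$218.40 + R$128.31 = R$693.31

R$693.31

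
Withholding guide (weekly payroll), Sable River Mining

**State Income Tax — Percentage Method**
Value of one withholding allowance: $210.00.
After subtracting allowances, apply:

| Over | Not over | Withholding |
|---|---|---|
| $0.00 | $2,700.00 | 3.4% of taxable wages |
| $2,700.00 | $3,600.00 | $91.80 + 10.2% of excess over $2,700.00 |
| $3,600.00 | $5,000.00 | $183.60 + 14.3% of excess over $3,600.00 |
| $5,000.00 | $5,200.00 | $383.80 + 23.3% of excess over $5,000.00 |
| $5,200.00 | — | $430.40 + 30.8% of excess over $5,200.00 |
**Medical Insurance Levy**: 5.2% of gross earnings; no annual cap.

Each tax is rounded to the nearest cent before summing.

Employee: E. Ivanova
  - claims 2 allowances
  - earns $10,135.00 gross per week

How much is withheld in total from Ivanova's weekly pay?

State Income Tax: taxable = $10,135.00 − 2×$210.00 = $9,715.00
  $430.40 + 30.8% × ($9,715.00 − $5,200.00) = $430.40 + 30.8% × $4,515.00 = $1,821.02
Medical Insurance Levy: 5.2% × $10,135.00 = $527.02
Total: $1,821.02 + $527.02 = $2,348.04

$2,348.04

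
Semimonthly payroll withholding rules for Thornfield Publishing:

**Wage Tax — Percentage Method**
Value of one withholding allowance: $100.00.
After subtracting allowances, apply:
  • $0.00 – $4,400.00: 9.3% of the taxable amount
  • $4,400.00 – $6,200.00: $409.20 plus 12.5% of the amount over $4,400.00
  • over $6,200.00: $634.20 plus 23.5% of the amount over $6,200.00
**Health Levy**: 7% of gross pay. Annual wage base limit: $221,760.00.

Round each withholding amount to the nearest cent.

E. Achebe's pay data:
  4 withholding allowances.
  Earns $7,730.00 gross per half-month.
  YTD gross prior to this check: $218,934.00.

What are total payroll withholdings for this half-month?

$1,097.57

Wage Tax: taxable = $7,730.00 − 4×$100.00 = $7,330.00
  $634.20 + 23.5% × ($7,330.00 − $6,200.00) = $634.20 + 23.5% × $1,130.00 = $899.75
Health Levy: cap $221,760.00 − YTD $218,934.00 = $2,826.00 subject; 7% × $2,826.00 = $197.82
Total: $899.75 + $197.82 = $1,097.57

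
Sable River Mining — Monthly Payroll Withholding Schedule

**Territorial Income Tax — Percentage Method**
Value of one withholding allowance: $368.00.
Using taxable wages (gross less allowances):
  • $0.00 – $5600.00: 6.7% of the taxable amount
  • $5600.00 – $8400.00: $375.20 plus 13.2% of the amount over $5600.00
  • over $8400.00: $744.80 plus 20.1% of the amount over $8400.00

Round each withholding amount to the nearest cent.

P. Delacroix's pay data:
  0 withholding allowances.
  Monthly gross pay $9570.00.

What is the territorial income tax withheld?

$979.97

Territorial Income Tax: taxable = $9570.00
  $744.80 + 20.1% × ($9570.00 − $8400.00) = $744.80 + 20.1% × $1170.00 = $979.97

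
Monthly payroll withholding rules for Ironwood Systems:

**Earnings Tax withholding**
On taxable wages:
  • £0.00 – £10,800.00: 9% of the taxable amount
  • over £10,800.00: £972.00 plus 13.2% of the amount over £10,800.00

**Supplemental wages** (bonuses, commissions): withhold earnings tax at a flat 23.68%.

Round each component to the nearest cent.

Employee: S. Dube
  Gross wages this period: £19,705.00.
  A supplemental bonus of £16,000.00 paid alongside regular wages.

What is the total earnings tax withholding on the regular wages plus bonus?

£5,936.26

Earnings Tax: taxable = £19,705.00
  £972.00 + 13.2% × (£19,705.00 − £10,800.00) = £972.00 + 13.2% × £8,905.00 = £2,147.46
Supplemental (23.68% flat on bonus): 23.68% × £16,000.00 = £3,788.80
Total earnings tax: £2,147.46 + £3,788.80 = £5,936.26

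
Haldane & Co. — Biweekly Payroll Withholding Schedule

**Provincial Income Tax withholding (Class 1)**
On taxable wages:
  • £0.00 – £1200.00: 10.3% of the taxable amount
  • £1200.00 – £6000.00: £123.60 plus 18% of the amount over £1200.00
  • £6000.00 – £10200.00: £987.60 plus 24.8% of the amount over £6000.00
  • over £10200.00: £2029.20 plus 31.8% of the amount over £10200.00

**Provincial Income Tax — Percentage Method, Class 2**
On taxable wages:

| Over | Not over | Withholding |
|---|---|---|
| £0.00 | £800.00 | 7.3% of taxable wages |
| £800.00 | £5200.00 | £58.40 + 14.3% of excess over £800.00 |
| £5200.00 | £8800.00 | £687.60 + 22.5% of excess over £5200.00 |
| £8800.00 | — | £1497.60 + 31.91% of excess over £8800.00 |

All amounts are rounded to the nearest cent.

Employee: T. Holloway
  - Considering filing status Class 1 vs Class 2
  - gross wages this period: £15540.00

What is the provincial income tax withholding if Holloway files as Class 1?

£3727.32

Provincial Income Tax (Class 1): taxable = £15540.00
  £2029.20 + 31.8% × (£15540.00 − £10200.00) = £2029.20 + 31.8% × £5340.00 = £3727.32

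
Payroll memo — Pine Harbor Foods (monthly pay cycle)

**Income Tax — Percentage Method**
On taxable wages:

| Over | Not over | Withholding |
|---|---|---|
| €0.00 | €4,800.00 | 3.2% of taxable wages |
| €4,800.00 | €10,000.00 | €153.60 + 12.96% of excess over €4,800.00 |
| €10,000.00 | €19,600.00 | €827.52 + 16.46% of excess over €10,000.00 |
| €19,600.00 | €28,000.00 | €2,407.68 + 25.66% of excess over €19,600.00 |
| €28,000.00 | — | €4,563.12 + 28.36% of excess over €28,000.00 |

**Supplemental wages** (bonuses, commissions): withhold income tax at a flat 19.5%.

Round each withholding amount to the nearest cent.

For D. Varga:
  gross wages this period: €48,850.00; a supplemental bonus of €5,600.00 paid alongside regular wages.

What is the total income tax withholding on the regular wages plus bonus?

€11,568.18

Income Tax: taxable = €48,850.00
  €4,563.12 + 28.36% × (€48,850.00 − €28,000.00) = €4,563.12 + 28.36% × €20,850.00 = €10,476.18
Supplemental (19.5% flat on bonus): 19.5% × €5,600.00 = €1,092.00
Total income tax: €10,476.18 + €1,092.00 = €11,568.18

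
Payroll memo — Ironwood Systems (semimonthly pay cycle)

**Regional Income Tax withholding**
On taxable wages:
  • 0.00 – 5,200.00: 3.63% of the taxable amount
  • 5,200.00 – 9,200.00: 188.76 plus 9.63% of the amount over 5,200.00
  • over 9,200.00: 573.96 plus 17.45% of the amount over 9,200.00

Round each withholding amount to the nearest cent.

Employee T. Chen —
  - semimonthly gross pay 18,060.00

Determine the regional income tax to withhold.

2,120.03

Regional Income Tax: taxable = 18,060.00
  573.96 + 17.45% × (18,060.00 − 9,200.00) = 573.96 + 17.45% × 8,860.00 = 2,120.03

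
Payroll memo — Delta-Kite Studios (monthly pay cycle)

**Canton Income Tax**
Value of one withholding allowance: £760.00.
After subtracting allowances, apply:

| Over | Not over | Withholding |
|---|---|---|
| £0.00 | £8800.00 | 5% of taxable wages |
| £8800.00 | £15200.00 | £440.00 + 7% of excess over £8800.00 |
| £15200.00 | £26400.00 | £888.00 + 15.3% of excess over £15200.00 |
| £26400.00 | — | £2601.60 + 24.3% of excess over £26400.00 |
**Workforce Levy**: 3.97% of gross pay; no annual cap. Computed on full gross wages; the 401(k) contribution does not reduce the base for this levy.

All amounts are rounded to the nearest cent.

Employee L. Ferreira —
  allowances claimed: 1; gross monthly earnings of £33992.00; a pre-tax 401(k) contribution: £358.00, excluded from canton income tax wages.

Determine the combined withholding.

Canton Income Tax: taxable = £33992.00 − £358.00 − 1×£760.00 = £32874.00
  £2601.60 + 24.3% × (£32874.00 − £26400.00) = £2601.60 + 24.3% × £6474.00 = £4174.78
Workforce Levy: 3.97% × £33992.00 = £1349.48
Total: £4174.78 + £1349.48 = £5524.26

£5524.26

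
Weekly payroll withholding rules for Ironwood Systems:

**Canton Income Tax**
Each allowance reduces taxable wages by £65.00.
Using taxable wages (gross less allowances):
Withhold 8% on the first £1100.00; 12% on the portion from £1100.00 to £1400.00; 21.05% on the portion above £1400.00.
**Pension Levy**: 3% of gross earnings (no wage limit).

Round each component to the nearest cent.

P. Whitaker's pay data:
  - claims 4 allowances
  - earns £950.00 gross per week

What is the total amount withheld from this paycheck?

£83.70

Canton Income Tax: taxable = £950.00 − 4×£65.00 = £690.00
  8% × £690.00 = £55.20
Pension Levy: 3% × £950.00 = £28.50
Total: £55.20 + £28.50 = £83.70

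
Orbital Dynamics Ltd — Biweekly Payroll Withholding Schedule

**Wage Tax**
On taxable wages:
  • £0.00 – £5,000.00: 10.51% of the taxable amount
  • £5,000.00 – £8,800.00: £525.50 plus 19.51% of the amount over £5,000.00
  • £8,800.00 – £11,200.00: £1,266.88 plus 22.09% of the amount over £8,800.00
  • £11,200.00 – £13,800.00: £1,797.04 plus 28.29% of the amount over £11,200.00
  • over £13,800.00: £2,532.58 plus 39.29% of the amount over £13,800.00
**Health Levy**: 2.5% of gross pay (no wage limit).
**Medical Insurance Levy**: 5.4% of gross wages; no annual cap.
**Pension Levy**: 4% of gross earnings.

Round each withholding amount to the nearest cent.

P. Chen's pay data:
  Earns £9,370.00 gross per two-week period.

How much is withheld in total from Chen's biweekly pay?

Wage Tax: taxable = £9,370.00
  £1,266.88 + 22.09% × (£9,370.00 − £8,800.00) = £1,266.88 + 22.09% × £570.00 = £1,392.79
Health Levy: 2.5% × £9,370.00 = £234.25
Medical Insurance Levy: 5.4% × £9,370.00 = £505.98
Pension Levy: 4% × £9,370.00 = £374.80
Total: £1,392.79 + £234.25 + £505.98 + £374.80 = £2,507.82

£2,507.82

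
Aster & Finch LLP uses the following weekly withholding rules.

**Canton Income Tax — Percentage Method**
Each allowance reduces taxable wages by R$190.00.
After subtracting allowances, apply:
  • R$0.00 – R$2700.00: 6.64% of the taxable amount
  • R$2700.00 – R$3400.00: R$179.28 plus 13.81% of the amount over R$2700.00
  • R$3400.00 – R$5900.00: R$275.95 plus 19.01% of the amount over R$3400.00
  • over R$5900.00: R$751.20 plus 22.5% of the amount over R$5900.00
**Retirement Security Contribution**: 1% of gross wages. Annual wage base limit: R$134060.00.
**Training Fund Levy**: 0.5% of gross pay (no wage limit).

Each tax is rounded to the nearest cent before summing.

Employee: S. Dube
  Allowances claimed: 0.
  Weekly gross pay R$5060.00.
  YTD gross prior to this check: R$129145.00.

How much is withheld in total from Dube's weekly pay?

R$665.97

Canton Income Tax: taxable = R$5060.00
  R$275.95 + 19.01% × (R$5060.00 − R$3400.00) = R$275.95 + 19.01% × R$1660.00 = R$591.52
Retirement Security Contribution: cap R$134060.00 − YTD R$129145.00 = R$4915.00 subject; 1% × R$4915.00 = R$49.15
Training Fund Levy: 0.5% × R$5060.00 = R$25.30
Total: R$591.52 + R$49.15 + R$25.30 = R$665.97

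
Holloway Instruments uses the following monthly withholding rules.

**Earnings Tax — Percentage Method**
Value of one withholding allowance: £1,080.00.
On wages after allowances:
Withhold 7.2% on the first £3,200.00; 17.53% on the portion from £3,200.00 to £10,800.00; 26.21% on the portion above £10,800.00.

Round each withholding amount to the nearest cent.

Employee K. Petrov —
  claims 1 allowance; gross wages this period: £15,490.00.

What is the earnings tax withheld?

Earnings Tax: taxable = £15,490.00 − 1×£1,080.00 = £14,410.00
  £1,562.68 + 26.21% × (£14,410.00 − £10,800.00) = £1,562.68 + 26.21% × £3,610.00 = £2,508.86

£2,508.86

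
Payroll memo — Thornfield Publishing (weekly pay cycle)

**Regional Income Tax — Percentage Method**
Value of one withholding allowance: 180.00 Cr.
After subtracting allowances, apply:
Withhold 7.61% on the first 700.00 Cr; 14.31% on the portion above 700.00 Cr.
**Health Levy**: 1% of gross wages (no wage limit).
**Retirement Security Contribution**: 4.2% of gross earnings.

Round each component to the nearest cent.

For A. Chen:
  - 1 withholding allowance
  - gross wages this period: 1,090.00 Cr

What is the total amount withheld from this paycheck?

Regional Income Tax: taxable = 1,090.00 Cr − 1×180.00 Cr = 910.00 Cr
  53.27 Cr + 14.31% × (910.00 Cr − 700.00 Cr) = 53.27 Cr + 14.31% × 210.00 Cr = 83.32 Cr
Health Levy: 1% × 1,090.00 Cr = 10.90 Cr
Retirement Security Contribution: 4.2% × 1,090.00 Cr = 45.78 Cr
Total: 83.32 Cr + 10.90 Cr + 45.78 Cr = 140.00 Cr

140.00 Cr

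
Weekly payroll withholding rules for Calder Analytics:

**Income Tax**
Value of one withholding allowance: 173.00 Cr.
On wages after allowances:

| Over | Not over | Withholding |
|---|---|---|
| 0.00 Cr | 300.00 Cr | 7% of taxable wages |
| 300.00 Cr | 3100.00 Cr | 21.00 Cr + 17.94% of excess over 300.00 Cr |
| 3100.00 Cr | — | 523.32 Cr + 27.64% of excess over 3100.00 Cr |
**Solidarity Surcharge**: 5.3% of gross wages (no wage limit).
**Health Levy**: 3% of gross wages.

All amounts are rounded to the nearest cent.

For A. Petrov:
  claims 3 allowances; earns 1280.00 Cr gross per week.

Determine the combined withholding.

209.94 Cr

Income Tax: taxable = 1280.00 Cr − 3×173.00 Cr = 761.00 Cr
  21.00 Cr + 17.94% × (761.00 Cr − 300.00 Cr) = 21.00 Cr + 17.94% × 461.00 Cr = 103.70 Cr
Solidarity Surcharge: 5.3% × 1280.00 Cr = 67.84 Cr
Health Levy: 3% × 1280.00 Cr = 38.40 Cr
Total: 103.70 Cr + 67.84 Cr + 38.40 Cr = 209.94 Cr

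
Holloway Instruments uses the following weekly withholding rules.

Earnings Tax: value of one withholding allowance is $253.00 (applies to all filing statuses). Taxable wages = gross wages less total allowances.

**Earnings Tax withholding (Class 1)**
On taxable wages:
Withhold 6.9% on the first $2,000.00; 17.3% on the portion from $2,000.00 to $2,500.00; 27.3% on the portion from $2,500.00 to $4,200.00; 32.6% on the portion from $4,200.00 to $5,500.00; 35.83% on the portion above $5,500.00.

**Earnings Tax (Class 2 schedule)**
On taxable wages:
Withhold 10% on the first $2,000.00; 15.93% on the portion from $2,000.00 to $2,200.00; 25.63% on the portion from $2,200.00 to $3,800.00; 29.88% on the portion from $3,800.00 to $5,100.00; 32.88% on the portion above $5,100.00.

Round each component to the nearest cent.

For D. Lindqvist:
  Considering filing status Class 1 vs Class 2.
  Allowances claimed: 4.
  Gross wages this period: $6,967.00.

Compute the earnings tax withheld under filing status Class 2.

Earnings Tax (Class 2): taxable = $6,967.00 − 4×$253.00 = $5,955.00
  $1,030.38 + 32.88% × ($5,955.00 − $5,100.00) = $1,030.38 + 32.88% × $855.00 = $1,311.50

$1,311.50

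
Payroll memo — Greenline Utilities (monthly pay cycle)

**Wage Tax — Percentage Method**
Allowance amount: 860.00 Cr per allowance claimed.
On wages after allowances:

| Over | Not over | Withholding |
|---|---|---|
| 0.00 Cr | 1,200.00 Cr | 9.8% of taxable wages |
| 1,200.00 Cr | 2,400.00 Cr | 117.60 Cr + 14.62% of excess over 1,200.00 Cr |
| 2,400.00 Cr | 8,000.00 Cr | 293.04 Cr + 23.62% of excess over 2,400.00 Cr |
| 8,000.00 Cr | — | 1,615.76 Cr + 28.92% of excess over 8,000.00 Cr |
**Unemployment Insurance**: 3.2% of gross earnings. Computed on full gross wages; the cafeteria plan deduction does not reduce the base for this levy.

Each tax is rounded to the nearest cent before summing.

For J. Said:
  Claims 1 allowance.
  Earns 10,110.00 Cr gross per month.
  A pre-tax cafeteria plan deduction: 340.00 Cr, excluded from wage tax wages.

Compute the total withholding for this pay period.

Wage Tax: taxable = 10,110.00 Cr − 340.00 Cr − 1×860.00 Cr = 8,910.00 Cr
  1,615.76 Cr + 28.92% × (8,910.00 Cr − 8,000.00 Cr) = 1,615.76 Cr + 28.92% × 910.00 Cr = 1,878.93 Cr
Unemployment Insurance: 3.2% × 10,110.00 Cr = 323.52 Cr
Total: 1,878.93 Cr + 323.52 Cr = 2,202.45 Cr

2,202.45 Cr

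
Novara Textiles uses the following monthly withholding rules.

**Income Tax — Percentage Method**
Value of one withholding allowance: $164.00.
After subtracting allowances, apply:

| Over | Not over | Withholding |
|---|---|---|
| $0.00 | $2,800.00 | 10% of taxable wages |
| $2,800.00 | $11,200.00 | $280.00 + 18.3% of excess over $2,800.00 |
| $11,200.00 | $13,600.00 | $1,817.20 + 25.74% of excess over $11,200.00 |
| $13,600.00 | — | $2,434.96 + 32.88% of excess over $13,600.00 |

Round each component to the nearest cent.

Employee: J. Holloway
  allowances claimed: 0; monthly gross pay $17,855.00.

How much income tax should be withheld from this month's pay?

Income Tax: taxable = $17,855.00
  $2,434.96 + 32.88% × ($17,855.00 − $13,600.00) = $2,434.96 + 32.88% × $4,255.00 = $3,834.00

$3,834.00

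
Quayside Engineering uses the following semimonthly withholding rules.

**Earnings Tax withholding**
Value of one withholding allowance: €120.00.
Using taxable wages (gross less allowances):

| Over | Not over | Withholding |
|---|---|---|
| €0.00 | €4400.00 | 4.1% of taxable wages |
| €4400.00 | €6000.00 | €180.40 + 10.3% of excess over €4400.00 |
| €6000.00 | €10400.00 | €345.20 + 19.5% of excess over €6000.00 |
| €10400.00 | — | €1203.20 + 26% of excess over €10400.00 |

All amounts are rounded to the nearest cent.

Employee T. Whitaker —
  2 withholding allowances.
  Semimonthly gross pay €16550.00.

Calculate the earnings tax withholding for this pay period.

€2739.80

Earnings Tax: taxable = €16550.00 − 2×€120.00 = €16310.00
  €1203.20 + 26% × (€16310.00 − €10400.00) = €1203.20 + 26% × €5910.00 = €2739.80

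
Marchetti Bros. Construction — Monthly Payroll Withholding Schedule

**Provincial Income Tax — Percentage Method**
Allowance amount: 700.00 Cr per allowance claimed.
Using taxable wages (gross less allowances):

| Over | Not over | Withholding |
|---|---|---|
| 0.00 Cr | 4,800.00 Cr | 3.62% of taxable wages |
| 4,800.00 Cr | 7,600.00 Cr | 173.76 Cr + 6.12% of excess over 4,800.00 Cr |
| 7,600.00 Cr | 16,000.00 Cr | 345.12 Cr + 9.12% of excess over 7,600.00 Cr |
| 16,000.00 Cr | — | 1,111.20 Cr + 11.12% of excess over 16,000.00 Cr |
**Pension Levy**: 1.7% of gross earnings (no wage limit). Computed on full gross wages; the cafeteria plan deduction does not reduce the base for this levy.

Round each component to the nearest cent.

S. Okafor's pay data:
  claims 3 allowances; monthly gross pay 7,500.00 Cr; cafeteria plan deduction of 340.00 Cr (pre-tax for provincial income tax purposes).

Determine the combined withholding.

317.17 Cr

Provincial Income Tax: taxable = 7,500.00 Cr − 340.00 Cr − 3×700.00 Cr = 5,060.00 Cr
  173.76 Cr + 6.12% × (5,060.00 Cr − 4,800.00 Cr) = 173.76 Cr + 6.12% × 260.00 Cr = 189.67 Cr
Pension Levy: 1.7% × 7,500.00 Cr = 127.50 Cr
Total: 189.67 Cr + 127.50 Cr = 317.17 Cr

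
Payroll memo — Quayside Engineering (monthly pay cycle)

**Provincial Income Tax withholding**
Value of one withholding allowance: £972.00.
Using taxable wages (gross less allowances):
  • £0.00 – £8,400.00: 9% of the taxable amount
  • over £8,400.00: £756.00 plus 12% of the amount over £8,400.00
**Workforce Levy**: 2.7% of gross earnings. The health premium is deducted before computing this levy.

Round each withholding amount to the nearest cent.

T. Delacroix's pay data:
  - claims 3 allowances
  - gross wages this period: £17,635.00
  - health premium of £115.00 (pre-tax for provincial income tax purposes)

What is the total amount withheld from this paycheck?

£1,973.52

Provincial Income Tax: taxable = £17,635.00 − £115.00 − 3×£972.00 = £14,604.00
  £756.00 + 12% × (£14,604.00 − £8,400.00) = £756.00 + 12% × £6,204.00 = £1,500.48
Workforce Levy: 2.7% × £17,520.00 = £473.04
Total: £1,500.48 + £473.04 = £1,973.52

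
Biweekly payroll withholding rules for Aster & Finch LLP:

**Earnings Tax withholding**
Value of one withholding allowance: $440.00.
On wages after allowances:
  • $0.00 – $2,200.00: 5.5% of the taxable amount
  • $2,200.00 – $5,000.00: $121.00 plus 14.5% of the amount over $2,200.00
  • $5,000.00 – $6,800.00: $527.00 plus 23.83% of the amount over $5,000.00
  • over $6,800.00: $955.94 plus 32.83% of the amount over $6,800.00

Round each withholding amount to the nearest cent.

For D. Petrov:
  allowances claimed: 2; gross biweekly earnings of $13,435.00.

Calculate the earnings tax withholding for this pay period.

$2,845.31

Earnings Tax: taxable = $13,435.00 − 2×$440.00 = $12,555.00
  $955.94 + 32.83% × ($12,555.00 − $6,800.00) = $955.94 + 32.83% × $5,755.00 = $2,845.31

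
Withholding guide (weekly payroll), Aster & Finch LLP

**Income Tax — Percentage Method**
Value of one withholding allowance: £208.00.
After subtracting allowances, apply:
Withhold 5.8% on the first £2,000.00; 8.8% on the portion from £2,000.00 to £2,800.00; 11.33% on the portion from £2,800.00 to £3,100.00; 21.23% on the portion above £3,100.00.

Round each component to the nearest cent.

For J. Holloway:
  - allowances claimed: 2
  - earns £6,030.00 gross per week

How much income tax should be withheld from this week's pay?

Income Tax: taxable = £6,030.00 − 2×£208.00 = £5,614.00
  £220.39 + 21.23% × (£5,614.00 − £3,100.00) = £220.39 + 21.23% × £2,514.00 = £754.11

£754.11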